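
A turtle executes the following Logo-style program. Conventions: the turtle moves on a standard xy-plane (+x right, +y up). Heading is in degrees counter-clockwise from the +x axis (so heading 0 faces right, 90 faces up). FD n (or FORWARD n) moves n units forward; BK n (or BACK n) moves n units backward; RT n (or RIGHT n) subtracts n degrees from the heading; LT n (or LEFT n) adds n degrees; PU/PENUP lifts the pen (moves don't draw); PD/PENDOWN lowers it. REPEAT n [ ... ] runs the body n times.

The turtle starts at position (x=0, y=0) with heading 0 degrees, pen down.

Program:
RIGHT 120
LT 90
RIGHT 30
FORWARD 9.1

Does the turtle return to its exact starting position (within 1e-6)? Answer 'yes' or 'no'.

Executing turtle program step by step:
Start: pos=(0,0), heading=0, pen down
RT 120: heading 0 -> 240
LT 90: heading 240 -> 330
RT 30: heading 330 -> 300
FD 9.1: (0,0) -> (4.55,-7.881) [heading=300, draw]
Final: pos=(4.55,-7.881), heading=300, 1 segment(s) drawn

Start position: (0, 0)
Final position: (4.55, -7.881)
Distance = 9.1; >= 1e-6 -> NOT closed

Answer: no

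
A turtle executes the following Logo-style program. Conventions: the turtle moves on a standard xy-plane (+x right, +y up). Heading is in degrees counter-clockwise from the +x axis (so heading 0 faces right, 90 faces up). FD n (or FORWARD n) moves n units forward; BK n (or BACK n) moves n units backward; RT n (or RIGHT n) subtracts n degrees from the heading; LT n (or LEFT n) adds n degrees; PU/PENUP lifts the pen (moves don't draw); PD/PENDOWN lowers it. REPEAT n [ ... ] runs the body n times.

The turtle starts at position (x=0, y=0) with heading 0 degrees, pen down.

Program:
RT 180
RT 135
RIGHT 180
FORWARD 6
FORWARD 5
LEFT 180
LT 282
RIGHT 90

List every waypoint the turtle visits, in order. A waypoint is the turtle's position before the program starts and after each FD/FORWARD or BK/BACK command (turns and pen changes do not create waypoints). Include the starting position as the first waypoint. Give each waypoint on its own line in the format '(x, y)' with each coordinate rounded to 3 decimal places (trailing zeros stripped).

Executing turtle program step by step:
Start: pos=(0,0), heading=0, pen down
RT 180: heading 0 -> 180
RT 135: heading 180 -> 45
RT 180: heading 45 -> 225
FD 6: (0,0) -> (-4.243,-4.243) [heading=225, draw]
FD 5: (-4.243,-4.243) -> (-7.778,-7.778) [heading=225, draw]
LT 180: heading 225 -> 45
LT 282: heading 45 -> 327
RT 90: heading 327 -> 237
Final: pos=(-7.778,-7.778), heading=237, 2 segment(s) drawn
Waypoints (3 total):
(0, 0)
(-4.243, -4.243)
(-7.778, -7.778)

Answer: (0, 0)
(-4.243, -4.243)
(-7.778, -7.778)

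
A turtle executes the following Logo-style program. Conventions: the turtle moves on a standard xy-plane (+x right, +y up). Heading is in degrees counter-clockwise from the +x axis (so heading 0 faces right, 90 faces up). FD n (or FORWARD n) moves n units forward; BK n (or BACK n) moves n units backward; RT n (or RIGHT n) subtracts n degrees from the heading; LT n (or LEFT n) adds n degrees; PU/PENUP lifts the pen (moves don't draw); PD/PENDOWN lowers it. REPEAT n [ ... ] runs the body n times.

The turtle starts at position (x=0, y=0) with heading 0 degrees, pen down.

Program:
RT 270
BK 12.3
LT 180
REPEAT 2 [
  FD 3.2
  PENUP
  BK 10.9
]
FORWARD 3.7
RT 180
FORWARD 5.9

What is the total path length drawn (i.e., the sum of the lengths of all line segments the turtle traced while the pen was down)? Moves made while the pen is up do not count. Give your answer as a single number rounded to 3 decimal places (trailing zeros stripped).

Answer: 15.5

Derivation:
Executing turtle program step by step:
Start: pos=(0,0), heading=0, pen down
RT 270: heading 0 -> 90
BK 12.3: (0,0) -> (0,-12.3) [heading=90, draw]
LT 180: heading 90 -> 270
REPEAT 2 [
  -- iteration 1/2 --
  FD 3.2: (0,-12.3) -> (0,-15.5) [heading=270, draw]
  PU: pen up
  BK 10.9: (0,-15.5) -> (0,-4.6) [heading=270, move]
  -- iteration 2/2 --
  FD 3.2: (0,-4.6) -> (0,-7.8) [heading=270, move]
  PU: pen up
  BK 10.9: (0,-7.8) -> (0,3.1) [heading=270, move]
]
FD 3.7: (0,3.1) -> (0,-0.6) [heading=270, move]
RT 180: heading 270 -> 90
FD 5.9: (0,-0.6) -> (0,5.3) [heading=90, move]
Final: pos=(0,5.3), heading=90, 2 segment(s) drawn

Segment lengths:
  seg 1: (0,0) -> (0,-12.3), length = 12.3
  seg 2: (0,-12.3) -> (0,-15.5), length = 3.2
Total = 15.5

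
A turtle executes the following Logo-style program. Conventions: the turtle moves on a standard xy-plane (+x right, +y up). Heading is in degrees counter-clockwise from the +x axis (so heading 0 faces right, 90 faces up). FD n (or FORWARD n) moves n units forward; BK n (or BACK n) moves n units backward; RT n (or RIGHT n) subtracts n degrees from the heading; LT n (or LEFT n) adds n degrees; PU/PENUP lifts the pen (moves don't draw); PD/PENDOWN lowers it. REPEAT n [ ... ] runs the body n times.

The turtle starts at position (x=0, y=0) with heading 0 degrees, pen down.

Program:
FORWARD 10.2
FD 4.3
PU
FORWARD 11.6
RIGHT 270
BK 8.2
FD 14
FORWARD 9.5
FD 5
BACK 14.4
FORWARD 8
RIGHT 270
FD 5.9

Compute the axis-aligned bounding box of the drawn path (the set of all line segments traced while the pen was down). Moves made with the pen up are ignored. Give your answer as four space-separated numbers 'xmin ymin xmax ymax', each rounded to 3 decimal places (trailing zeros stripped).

Answer: 0 0 14.5 0

Derivation:
Executing turtle program step by step:
Start: pos=(0,0), heading=0, pen down
FD 10.2: (0,0) -> (10.2,0) [heading=0, draw]
FD 4.3: (10.2,0) -> (14.5,0) [heading=0, draw]
PU: pen up
FD 11.6: (14.5,0) -> (26.1,0) [heading=0, move]
RT 270: heading 0 -> 90
BK 8.2: (26.1,0) -> (26.1,-8.2) [heading=90, move]
FD 14: (26.1,-8.2) -> (26.1,5.8) [heading=90, move]
FD 9.5: (26.1,5.8) -> (26.1,15.3) [heading=90, move]
FD 5: (26.1,15.3) -> (26.1,20.3) [heading=90, move]
BK 14.4: (26.1,20.3) -> (26.1,5.9) [heading=90, move]
FD 8: (26.1,5.9) -> (26.1,13.9) [heading=90, move]
RT 270: heading 90 -> 180
FD 5.9: (26.1,13.9) -> (20.2,13.9) [heading=180, move]
Final: pos=(20.2,13.9), heading=180, 2 segment(s) drawn

Segment endpoints: x in {0, 10.2, 14.5}, y in {0}
xmin=0, ymin=0, xmax=14.5, ymax=0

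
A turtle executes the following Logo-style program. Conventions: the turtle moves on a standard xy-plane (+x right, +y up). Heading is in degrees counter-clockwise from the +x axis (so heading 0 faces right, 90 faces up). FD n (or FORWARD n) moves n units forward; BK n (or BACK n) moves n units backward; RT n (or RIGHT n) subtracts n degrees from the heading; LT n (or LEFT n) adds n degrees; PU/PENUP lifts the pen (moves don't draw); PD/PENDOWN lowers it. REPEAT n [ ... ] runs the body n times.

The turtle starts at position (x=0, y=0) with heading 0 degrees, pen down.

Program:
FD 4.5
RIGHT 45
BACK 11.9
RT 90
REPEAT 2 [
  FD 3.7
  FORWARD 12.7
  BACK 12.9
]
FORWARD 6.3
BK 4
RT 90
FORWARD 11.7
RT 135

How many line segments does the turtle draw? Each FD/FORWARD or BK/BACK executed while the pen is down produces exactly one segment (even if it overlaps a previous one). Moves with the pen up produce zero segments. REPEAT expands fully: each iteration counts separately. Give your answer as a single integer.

Executing turtle program step by step:
Start: pos=(0,0), heading=0, pen down
FD 4.5: (0,0) -> (4.5,0) [heading=0, draw]
RT 45: heading 0 -> 315
BK 11.9: (4.5,0) -> (-3.915,8.415) [heading=315, draw]
RT 90: heading 315 -> 225
REPEAT 2 [
  -- iteration 1/2 --
  FD 3.7: (-3.915,8.415) -> (-6.531,5.798) [heading=225, draw]
  FD 12.7: (-6.531,5.798) -> (-15.511,-3.182) [heading=225, draw]
  BK 12.9: (-15.511,-3.182) -> (-6.389,5.94) [heading=225, draw]
  -- iteration 2/2 --
  FD 3.7: (-6.389,5.94) -> (-9.006,3.323) [heading=225, draw]
  FD 12.7: (-9.006,3.323) -> (-17.986,-5.657) [heading=225, draw]
  BK 12.9: (-17.986,-5.657) -> (-8.864,3.465) [heading=225, draw]
]
FD 6.3: (-8.864,3.465) -> (-13.319,-0.99) [heading=225, draw]
BK 4: (-13.319,-0.99) -> (-10.491,1.838) [heading=225, draw]
RT 90: heading 225 -> 135
FD 11.7: (-10.491,1.838) -> (-18.764,10.112) [heading=135, draw]
RT 135: heading 135 -> 0
Final: pos=(-18.764,10.112), heading=0, 11 segment(s) drawn
Segments drawn: 11

Answer: 11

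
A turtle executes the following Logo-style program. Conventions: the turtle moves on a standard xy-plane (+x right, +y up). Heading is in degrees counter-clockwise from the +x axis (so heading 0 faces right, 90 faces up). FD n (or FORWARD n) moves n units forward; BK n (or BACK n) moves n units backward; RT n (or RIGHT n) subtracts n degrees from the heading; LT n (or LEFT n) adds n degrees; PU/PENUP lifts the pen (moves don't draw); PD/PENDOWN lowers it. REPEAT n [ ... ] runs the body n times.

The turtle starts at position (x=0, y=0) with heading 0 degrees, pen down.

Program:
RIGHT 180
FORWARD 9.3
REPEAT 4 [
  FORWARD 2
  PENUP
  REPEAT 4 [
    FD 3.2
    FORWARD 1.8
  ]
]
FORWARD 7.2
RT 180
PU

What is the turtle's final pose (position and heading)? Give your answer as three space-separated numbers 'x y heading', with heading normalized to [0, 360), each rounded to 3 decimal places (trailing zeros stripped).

Answer: -104.5 0 0

Derivation:
Executing turtle program step by step:
Start: pos=(0,0), heading=0, pen down
RT 180: heading 0 -> 180
FD 9.3: (0,0) -> (-9.3,0) [heading=180, draw]
REPEAT 4 [
  -- iteration 1/4 --
  FD 2: (-9.3,0) -> (-11.3,0) [heading=180, draw]
  PU: pen up
  REPEAT 4 [
    -- iteration 1/4 --
    FD 3.2: (-11.3,0) -> (-14.5,0) [heading=180, move]
    FD 1.8: (-14.5,0) -> (-16.3,0) [heading=180, move]
    -- iteration 2/4 --
    FD 3.2: (-16.3,0) -> (-19.5,0) [heading=180, move]
    FD 1.8: (-19.5,0) -> (-21.3,0) [heading=180, move]
    -- iteration 3/4 --
    FD 3.2: (-21.3,0) -> (-24.5,0) [heading=180, move]
    FD 1.8: (-24.5,0) -> (-26.3,0) [heading=180, move]
    -- iteration 4/4 --
    FD 3.2: (-26.3,0) -> (-29.5,0) [heading=180, move]
    FD 1.8: (-29.5,0) -> (-31.3,0) [heading=180, move]
  ]
  -- iteration 2/4 --
  FD 2: (-31.3,0) -> (-33.3,0) [heading=180, move]
  PU: pen up
  REPEAT 4 [
    -- iteration 1/4 --
    FD 3.2: (-33.3,0) -> (-36.5,0) [heading=180, move]
    FD 1.8: (-36.5,0) -> (-38.3,0) [heading=180, move]
    -- iteration 2/4 --
    FD 3.2: (-38.3,0) -> (-41.5,0) [heading=180, move]
    FD 1.8: (-41.5,0) -> (-43.3,0) [heading=180, move]
    -- iteration 3/4 --
    FD 3.2: (-43.3,0) -> (-46.5,0) [heading=180, move]
    FD 1.8: (-46.5,0) -> (-48.3,0) [heading=180, move]
    -- iteration 4/4 --
    FD 3.2: (-48.3,0) -> (-51.5,0) [heading=180, move]
    FD 1.8: (-51.5,0) -> (-53.3,0) [heading=180, move]
  ]
  -- iteration 3/4 --
  FD 2: (-53.3,0) -> (-55.3,0) [heading=180, move]
  PU: pen up
  REPEAT 4 [
    -- iteration 1/4 --
    FD 3.2: (-55.3,0) -> (-58.5,0) [heading=180, move]
    FD 1.8: (-58.5,0) -> (-60.3,0) [heading=180, move]
    -- iteration 2/4 --
    FD 3.2: (-60.3,0) -> (-63.5,0) [heading=180, move]
    FD 1.8: (-63.5,0) -> (-65.3,0) [heading=180, move]
    -- iteration 3/4 --
    FD 3.2: (-65.3,0) -> (-68.5,0) [heading=180, move]
    FD 1.8: (-68.5,0) -> (-70.3,0) [heading=180, move]
    -- iteration 4/4 --
    FD 3.2: (-70.3,0) -> (-73.5,0) [heading=180, move]
    FD 1.8: (-73.5,0) -> (-75.3,0) [heading=180, move]
  ]
  -- iteration 4/4 --
  FD 2: (-75.3,0) -> (-77.3,0) [heading=180, move]
  PU: pen up
  REPEAT 4 [
    -- iteration 1/4 --
    FD 3.2: (-77.3,0) -> (-80.5,0) [heading=180, move]
    FD 1.8: (-80.5,0) -> (-82.3,0) [heading=180, move]
    -- iteration 2/4 --
    FD 3.2: (-82.3,0) -> (-85.5,0) [heading=180, move]
    FD 1.8: (-85.5,0) -> (-87.3,0) [heading=180, move]
    -- iteration 3/4 --
    FD 3.2: (-87.3,0) -> (-90.5,0) [heading=180, move]
    FD 1.8: (-90.5,0) -> (-92.3,0) [heading=180, move]
    -- iteration 4/4 --
    FD 3.2: (-92.3,0) -> (-95.5,0) [heading=180, move]
    FD 1.8: (-95.5,0) -> (-97.3,0) [heading=180, move]
  ]
]
FD 7.2: (-97.3,0) -> (-104.5,0) [heading=180, move]
RT 180: heading 180 -> 0
PU: pen up
Final: pos=(-104.5,0), heading=0, 2 segment(s) drawn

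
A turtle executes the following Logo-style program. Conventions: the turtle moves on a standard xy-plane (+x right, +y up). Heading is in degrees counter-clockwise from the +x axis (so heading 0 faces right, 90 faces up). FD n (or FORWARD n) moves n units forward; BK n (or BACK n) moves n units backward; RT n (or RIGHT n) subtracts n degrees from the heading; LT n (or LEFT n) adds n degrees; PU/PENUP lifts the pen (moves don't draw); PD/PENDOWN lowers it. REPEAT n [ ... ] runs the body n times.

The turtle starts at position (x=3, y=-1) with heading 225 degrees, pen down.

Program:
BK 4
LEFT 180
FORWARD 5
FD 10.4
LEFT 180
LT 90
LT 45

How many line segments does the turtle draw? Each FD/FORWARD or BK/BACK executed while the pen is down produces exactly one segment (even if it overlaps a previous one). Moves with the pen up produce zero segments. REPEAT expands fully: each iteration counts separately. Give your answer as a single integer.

Executing turtle program step by step:
Start: pos=(3,-1), heading=225, pen down
BK 4: (3,-1) -> (5.828,1.828) [heading=225, draw]
LT 180: heading 225 -> 45
FD 5: (5.828,1.828) -> (9.364,5.364) [heading=45, draw]
FD 10.4: (9.364,5.364) -> (16.718,12.718) [heading=45, draw]
LT 180: heading 45 -> 225
LT 90: heading 225 -> 315
LT 45: heading 315 -> 0
Final: pos=(16.718,12.718), heading=0, 3 segment(s) drawn
Segments drawn: 3

Answer: 3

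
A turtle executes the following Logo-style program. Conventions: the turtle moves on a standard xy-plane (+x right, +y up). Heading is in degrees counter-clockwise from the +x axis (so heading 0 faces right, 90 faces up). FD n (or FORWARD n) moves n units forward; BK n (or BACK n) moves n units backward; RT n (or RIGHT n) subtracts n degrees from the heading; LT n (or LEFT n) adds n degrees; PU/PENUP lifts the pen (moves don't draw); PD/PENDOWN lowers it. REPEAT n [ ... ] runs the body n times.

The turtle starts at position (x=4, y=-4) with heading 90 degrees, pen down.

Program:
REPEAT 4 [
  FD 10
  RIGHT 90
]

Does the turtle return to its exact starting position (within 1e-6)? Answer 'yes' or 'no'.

Executing turtle program step by step:
Start: pos=(4,-4), heading=90, pen down
REPEAT 4 [
  -- iteration 1/4 --
  FD 10: (4,-4) -> (4,6) [heading=90, draw]
  RT 90: heading 90 -> 0
  -- iteration 2/4 --
  FD 10: (4,6) -> (14,6) [heading=0, draw]
  RT 90: heading 0 -> 270
  -- iteration 3/4 --
  FD 10: (14,6) -> (14,-4) [heading=270, draw]
  RT 90: heading 270 -> 180
  -- iteration 4/4 --
  FD 10: (14,-4) -> (4,-4) [heading=180, draw]
  RT 90: heading 180 -> 90
]
Final: pos=(4,-4), heading=90, 4 segment(s) drawn

Start position: (4, -4)
Final position: (4, -4)
Distance = 0; < 1e-6 -> CLOSED

Answer: yes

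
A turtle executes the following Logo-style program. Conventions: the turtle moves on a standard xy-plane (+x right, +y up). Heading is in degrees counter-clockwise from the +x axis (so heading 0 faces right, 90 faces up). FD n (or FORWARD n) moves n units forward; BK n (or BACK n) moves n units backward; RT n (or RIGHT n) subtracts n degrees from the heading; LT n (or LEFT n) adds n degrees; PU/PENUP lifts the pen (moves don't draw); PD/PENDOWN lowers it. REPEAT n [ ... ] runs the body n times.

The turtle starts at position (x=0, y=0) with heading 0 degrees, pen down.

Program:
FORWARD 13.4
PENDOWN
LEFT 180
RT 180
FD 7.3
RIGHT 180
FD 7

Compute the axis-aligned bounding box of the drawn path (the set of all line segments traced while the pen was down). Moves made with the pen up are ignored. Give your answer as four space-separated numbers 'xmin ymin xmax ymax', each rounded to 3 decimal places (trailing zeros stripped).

Answer: 0 0 20.7 0

Derivation:
Executing turtle program step by step:
Start: pos=(0,0), heading=0, pen down
FD 13.4: (0,0) -> (13.4,0) [heading=0, draw]
PD: pen down
LT 180: heading 0 -> 180
RT 180: heading 180 -> 0
FD 7.3: (13.4,0) -> (20.7,0) [heading=0, draw]
RT 180: heading 0 -> 180
FD 7: (20.7,0) -> (13.7,0) [heading=180, draw]
Final: pos=(13.7,0), heading=180, 3 segment(s) drawn

Segment endpoints: x in {0, 13.4, 13.7, 20.7}, y in {0, 0}
xmin=0, ymin=0, xmax=20.7, ymax=0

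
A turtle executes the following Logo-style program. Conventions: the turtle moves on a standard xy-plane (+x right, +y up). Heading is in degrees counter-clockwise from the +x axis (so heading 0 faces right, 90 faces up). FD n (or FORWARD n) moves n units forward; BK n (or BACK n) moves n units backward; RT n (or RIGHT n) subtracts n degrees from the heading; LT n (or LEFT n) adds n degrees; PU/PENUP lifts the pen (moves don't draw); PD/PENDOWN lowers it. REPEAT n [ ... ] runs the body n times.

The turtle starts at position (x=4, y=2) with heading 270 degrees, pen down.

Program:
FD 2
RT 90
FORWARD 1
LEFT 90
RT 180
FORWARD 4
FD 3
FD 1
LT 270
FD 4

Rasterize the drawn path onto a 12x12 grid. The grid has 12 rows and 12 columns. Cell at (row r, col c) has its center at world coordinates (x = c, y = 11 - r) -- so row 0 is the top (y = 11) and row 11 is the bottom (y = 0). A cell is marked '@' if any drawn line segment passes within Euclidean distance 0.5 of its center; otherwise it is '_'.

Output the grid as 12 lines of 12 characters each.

Segment 0: (4,2) -> (4,0)
Segment 1: (4,0) -> (3,0)
Segment 2: (3,0) -> (3,4)
Segment 3: (3,4) -> (3,7)
Segment 4: (3,7) -> (3,8)
Segment 5: (3,8) -> (7,8)

Answer: ____________
____________
____________
___@@@@@____
___@________
___@________
___@________
___@________
___@________
___@@_______
___@@_______
___@@_______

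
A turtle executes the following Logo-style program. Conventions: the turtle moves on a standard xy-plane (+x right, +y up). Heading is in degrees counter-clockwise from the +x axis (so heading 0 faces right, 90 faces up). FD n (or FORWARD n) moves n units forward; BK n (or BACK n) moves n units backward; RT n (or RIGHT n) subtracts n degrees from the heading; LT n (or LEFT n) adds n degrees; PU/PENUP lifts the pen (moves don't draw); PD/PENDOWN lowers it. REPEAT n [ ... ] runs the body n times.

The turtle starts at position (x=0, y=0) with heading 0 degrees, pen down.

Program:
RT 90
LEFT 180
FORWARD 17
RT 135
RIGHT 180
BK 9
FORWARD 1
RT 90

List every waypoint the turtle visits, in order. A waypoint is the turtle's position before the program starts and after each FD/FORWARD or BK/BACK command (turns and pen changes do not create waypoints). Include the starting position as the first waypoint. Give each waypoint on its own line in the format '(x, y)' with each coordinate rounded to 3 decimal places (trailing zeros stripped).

Executing turtle program step by step:
Start: pos=(0,0), heading=0, pen down
RT 90: heading 0 -> 270
LT 180: heading 270 -> 90
FD 17: (0,0) -> (0,17) [heading=90, draw]
RT 135: heading 90 -> 315
RT 180: heading 315 -> 135
BK 9: (0,17) -> (6.364,10.636) [heading=135, draw]
FD 1: (6.364,10.636) -> (5.657,11.343) [heading=135, draw]
RT 90: heading 135 -> 45
Final: pos=(5.657,11.343), heading=45, 3 segment(s) drawn
Waypoints (4 total):
(0, 0)
(0, 17)
(6.364, 10.636)
(5.657, 11.343)

Answer: (0, 0)
(0, 17)
(6.364, 10.636)
(5.657, 11.343)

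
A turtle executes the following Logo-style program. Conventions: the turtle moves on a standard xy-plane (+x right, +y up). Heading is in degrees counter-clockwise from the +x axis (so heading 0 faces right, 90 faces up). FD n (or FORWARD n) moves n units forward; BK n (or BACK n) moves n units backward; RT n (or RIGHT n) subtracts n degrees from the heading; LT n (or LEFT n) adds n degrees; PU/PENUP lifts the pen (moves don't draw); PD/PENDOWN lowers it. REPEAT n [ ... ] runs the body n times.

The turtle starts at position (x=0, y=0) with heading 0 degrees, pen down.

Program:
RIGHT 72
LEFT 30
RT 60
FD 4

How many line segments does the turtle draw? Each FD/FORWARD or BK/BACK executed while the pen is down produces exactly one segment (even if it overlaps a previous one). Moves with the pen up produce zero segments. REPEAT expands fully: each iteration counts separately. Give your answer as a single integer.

Executing turtle program step by step:
Start: pos=(0,0), heading=0, pen down
RT 72: heading 0 -> 288
LT 30: heading 288 -> 318
RT 60: heading 318 -> 258
FD 4: (0,0) -> (-0.832,-3.913) [heading=258, draw]
Final: pos=(-0.832,-3.913), heading=258, 1 segment(s) drawn
Segments drawn: 1

Answer: 1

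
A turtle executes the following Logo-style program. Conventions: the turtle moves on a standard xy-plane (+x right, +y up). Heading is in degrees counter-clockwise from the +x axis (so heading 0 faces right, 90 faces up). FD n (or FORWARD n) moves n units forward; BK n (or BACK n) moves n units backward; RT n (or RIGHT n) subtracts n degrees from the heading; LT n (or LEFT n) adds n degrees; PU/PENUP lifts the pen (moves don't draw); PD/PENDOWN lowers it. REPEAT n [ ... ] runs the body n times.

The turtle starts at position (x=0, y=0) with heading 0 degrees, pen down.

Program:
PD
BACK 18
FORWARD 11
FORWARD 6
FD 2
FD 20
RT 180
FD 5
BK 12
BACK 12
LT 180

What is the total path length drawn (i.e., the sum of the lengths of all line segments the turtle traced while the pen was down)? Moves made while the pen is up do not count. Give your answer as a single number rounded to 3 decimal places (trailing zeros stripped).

Executing turtle program step by step:
Start: pos=(0,0), heading=0, pen down
PD: pen down
BK 18: (0,0) -> (-18,0) [heading=0, draw]
FD 11: (-18,0) -> (-7,0) [heading=0, draw]
FD 6: (-7,0) -> (-1,0) [heading=0, draw]
FD 2: (-1,0) -> (1,0) [heading=0, draw]
FD 20: (1,0) -> (21,0) [heading=0, draw]
RT 180: heading 0 -> 180
FD 5: (21,0) -> (16,0) [heading=180, draw]
BK 12: (16,0) -> (28,0) [heading=180, draw]
BK 12: (28,0) -> (40,0) [heading=180, draw]
LT 180: heading 180 -> 0
Final: pos=(40,0), heading=0, 8 segment(s) drawn

Segment lengths:
  seg 1: (0,0) -> (-18,0), length = 18
  seg 2: (-18,0) -> (-7,0), length = 11
  seg 3: (-7,0) -> (-1,0), length = 6
  seg 4: (-1,0) -> (1,0), length = 2
  seg 5: (1,0) -> (21,0), length = 20
  seg 6: (21,0) -> (16,0), length = 5
  seg 7: (16,0) -> (28,0), length = 12
  seg 8: (28,0) -> (40,0), length = 12
Total = 86

Answer: 86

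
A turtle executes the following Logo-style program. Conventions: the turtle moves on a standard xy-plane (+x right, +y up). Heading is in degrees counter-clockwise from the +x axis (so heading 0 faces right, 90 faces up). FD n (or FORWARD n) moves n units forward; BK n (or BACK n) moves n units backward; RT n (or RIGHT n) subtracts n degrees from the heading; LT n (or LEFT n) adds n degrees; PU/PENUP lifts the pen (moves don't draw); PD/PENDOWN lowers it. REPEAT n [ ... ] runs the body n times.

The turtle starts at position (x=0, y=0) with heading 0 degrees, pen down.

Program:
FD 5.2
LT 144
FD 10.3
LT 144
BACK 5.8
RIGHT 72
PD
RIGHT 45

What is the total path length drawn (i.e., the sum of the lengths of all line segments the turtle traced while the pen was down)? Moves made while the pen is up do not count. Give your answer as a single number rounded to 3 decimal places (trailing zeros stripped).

Answer: 21.3

Derivation:
Executing turtle program step by step:
Start: pos=(0,0), heading=0, pen down
FD 5.2: (0,0) -> (5.2,0) [heading=0, draw]
LT 144: heading 0 -> 144
FD 10.3: (5.2,0) -> (-3.133,6.054) [heading=144, draw]
LT 144: heading 144 -> 288
BK 5.8: (-3.133,6.054) -> (-4.925,11.57) [heading=288, draw]
RT 72: heading 288 -> 216
PD: pen down
RT 45: heading 216 -> 171
Final: pos=(-4.925,11.57), heading=171, 3 segment(s) drawn

Segment lengths:
  seg 1: (0,0) -> (5.2,0), length = 5.2
  seg 2: (5.2,0) -> (-3.133,6.054), length = 10.3
  seg 3: (-3.133,6.054) -> (-4.925,11.57), length = 5.8
Total = 21.3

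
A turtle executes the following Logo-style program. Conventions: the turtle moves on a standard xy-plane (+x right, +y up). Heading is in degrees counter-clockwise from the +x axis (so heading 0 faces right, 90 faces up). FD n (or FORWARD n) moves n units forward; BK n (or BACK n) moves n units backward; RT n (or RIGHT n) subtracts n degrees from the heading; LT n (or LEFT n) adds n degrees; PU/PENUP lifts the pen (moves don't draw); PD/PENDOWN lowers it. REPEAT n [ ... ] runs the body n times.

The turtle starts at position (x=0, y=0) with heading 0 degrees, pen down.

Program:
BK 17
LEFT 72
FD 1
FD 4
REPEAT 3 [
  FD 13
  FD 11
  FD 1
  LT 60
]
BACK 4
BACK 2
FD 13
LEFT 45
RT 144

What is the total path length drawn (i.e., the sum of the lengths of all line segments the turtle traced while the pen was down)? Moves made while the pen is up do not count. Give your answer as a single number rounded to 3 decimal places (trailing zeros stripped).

Executing turtle program step by step:
Start: pos=(0,0), heading=0, pen down
BK 17: (0,0) -> (-17,0) [heading=0, draw]
LT 72: heading 0 -> 72
FD 1: (-17,0) -> (-16.691,0.951) [heading=72, draw]
FD 4: (-16.691,0.951) -> (-15.455,4.755) [heading=72, draw]
REPEAT 3 [
  -- iteration 1/3 --
  FD 13: (-15.455,4.755) -> (-11.438,17.119) [heading=72, draw]
  FD 11: (-11.438,17.119) -> (-8.039,27.581) [heading=72, draw]
  FD 1: (-8.039,27.581) -> (-7.729,28.532) [heading=72, draw]
  LT 60: heading 72 -> 132
  -- iteration 2/3 --
  FD 13: (-7.729,28.532) -> (-16.428,38.193) [heading=132, draw]
  FD 11: (-16.428,38.193) -> (-23.789,46.367) [heading=132, draw]
  FD 1: (-23.789,46.367) -> (-24.458,47.11) [heading=132, draw]
  LT 60: heading 132 -> 192
  -- iteration 3/3 --
  FD 13: (-24.458,47.11) -> (-37.174,44.407) [heading=192, draw]
  FD 11: (-37.174,44.407) -> (-47.933,42.12) [heading=192, draw]
  FD 1: (-47.933,42.12) -> (-48.911,41.913) [heading=192, draw]
  LT 60: heading 192 -> 252
]
BK 4: (-48.911,41.913) -> (-47.675,45.717) [heading=252, draw]
BK 2: (-47.675,45.717) -> (-47.057,47.619) [heading=252, draw]
FD 13: (-47.057,47.619) -> (-51.075,35.255) [heading=252, draw]
LT 45: heading 252 -> 297
RT 144: heading 297 -> 153
Final: pos=(-51.075,35.255), heading=153, 15 segment(s) drawn

Segment lengths:
  seg 1: (0,0) -> (-17,0), length = 17
  seg 2: (-17,0) -> (-16.691,0.951), length = 1
  seg 3: (-16.691,0.951) -> (-15.455,4.755), length = 4
  seg 4: (-15.455,4.755) -> (-11.438,17.119), length = 13
  seg 5: (-11.438,17.119) -> (-8.039,27.581), length = 11
  seg 6: (-8.039,27.581) -> (-7.729,28.532), length = 1
  seg 7: (-7.729,28.532) -> (-16.428,38.193), length = 13
  seg 8: (-16.428,38.193) -> (-23.789,46.367), length = 11
  seg 9: (-23.789,46.367) -> (-24.458,47.11), length = 1
  seg 10: (-24.458,47.11) -> (-37.174,44.407), length = 13
  seg 11: (-37.174,44.407) -> (-47.933,42.12), length = 11
  seg 12: (-47.933,42.12) -> (-48.911,41.913), length = 1
  seg 13: (-48.911,41.913) -> (-47.675,45.717), length = 4
  seg 14: (-47.675,45.717) -> (-47.057,47.619), length = 2
  seg 15: (-47.057,47.619) -> (-51.075,35.255), length = 13
Total = 116

Answer: 116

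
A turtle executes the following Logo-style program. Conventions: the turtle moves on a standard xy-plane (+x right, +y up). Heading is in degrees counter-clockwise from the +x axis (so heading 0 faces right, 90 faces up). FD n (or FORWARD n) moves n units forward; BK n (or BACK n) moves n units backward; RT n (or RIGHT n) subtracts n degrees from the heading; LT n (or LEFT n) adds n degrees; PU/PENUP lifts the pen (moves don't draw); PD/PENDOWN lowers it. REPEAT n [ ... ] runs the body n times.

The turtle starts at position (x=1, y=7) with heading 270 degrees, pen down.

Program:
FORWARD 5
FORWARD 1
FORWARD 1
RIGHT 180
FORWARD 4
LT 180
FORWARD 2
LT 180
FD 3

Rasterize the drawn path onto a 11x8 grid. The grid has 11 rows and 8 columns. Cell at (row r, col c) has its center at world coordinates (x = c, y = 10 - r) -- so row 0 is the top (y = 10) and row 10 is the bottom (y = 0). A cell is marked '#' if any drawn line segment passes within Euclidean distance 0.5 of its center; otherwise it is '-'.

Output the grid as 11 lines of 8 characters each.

Answer: --------
--------
--------
-#------
-#------
-#------
-#------
-#------
-#------
-#------
-#------

Derivation:
Segment 0: (1,7) -> (1,2)
Segment 1: (1,2) -> (1,1)
Segment 2: (1,1) -> (1,0)
Segment 3: (1,0) -> (1,4)
Segment 4: (1,4) -> (1,2)
Segment 5: (1,2) -> (1,5)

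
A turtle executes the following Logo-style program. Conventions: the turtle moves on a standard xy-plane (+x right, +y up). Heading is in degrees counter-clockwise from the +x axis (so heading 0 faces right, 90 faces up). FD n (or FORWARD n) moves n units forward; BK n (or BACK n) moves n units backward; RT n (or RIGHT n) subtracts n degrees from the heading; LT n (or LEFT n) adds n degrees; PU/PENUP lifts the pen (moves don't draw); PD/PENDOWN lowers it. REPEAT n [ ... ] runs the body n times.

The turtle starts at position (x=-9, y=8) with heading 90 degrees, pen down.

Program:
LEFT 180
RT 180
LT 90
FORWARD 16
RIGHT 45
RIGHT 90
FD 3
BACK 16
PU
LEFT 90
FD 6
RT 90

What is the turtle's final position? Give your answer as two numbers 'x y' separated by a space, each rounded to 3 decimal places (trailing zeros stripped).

Answer: -38.435 3.05

Derivation:
Executing turtle program step by step:
Start: pos=(-9,8), heading=90, pen down
LT 180: heading 90 -> 270
RT 180: heading 270 -> 90
LT 90: heading 90 -> 180
FD 16: (-9,8) -> (-25,8) [heading=180, draw]
RT 45: heading 180 -> 135
RT 90: heading 135 -> 45
FD 3: (-25,8) -> (-22.879,10.121) [heading=45, draw]
BK 16: (-22.879,10.121) -> (-34.192,-1.192) [heading=45, draw]
PU: pen up
LT 90: heading 45 -> 135
FD 6: (-34.192,-1.192) -> (-38.435,3.05) [heading=135, move]
RT 90: heading 135 -> 45
Final: pos=(-38.435,3.05), heading=45, 3 segment(s) drawn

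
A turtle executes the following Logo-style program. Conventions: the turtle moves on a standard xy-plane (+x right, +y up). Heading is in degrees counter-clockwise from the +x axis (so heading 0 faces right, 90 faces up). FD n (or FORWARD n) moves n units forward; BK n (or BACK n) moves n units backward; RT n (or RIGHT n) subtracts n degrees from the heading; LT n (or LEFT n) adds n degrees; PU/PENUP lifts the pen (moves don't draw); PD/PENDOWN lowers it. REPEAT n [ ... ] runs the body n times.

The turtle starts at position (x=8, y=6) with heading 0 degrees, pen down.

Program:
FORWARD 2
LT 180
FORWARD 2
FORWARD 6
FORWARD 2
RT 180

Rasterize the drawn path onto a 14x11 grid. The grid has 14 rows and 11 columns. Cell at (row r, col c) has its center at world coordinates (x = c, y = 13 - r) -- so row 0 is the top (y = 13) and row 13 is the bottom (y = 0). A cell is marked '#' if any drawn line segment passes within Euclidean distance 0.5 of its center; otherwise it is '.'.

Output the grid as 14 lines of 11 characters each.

Segment 0: (8,6) -> (10,6)
Segment 1: (10,6) -> (8,6)
Segment 2: (8,6) -> (2,6)
Segment 3: (2,6) -> (0,6)

Answer: ...........
...........
...........
...........
...........
...........
...........
###########
...........
...........
...........
...........
...........
...........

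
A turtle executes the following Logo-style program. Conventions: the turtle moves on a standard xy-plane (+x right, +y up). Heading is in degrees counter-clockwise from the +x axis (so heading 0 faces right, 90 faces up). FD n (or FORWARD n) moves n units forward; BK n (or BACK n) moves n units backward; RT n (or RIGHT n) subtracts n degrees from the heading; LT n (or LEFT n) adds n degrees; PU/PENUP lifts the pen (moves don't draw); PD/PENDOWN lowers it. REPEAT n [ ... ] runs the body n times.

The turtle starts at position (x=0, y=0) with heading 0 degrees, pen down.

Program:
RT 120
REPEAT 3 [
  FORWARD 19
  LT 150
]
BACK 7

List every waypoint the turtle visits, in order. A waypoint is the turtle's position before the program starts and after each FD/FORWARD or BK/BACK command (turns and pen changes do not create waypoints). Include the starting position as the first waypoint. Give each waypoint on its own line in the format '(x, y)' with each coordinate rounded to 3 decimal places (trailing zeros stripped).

Answer: (0, 0)
(-9.5, -16.454)
(6.954, -6.954)
(-12.046, -6.954)
(-18.108, -3.454)

Derivation:
Executing turtle program step by step:
Start: pos=(0,0), heading=0, pen down
RT 120: heading 0 -> 240
REPEAT 3 [
  -- iteration 1/3 --
  FD 19: (0,0) -> (-9.5,-16.454) [heading=240, draw]
  LT 150: heading 240 -> 30
  -- iteration 2/3 --
  FD 19: (-9.5,-16.454) -> (6.954,-6.954) [heading=30, draw]
  LT 150: heading 30 -> 180
  -- iteration 3/3 --
  FD 19: (6.954,-6.954) -> (-12.046,-6.954) [heading=180, draw]
  LT 150: heading 180 -> 330
]
BK 7: (-12.046,-6.954) -> (-18.108,-3.454) [heading=330, draw]
Final: pos=(-18.108,-3.454), heading=330, 4 segment(s) drawn
Waypoints (5 total):
(0, 0)
(-9.5, -16.454)
(6.954, -6.954)
(-12.046, -6.954)
(-18.108, -3.454)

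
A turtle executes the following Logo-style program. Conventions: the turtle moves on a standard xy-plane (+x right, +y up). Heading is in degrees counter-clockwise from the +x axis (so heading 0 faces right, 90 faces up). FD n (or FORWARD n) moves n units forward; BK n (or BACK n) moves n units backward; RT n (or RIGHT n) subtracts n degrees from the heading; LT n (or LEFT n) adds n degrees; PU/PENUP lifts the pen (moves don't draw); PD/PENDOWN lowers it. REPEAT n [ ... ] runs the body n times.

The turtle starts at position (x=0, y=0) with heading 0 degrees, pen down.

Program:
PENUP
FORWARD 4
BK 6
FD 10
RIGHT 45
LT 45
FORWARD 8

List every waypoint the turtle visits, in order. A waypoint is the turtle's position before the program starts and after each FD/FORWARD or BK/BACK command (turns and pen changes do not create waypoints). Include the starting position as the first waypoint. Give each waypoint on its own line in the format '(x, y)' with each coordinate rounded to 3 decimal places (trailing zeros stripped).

Executing turtle program step by step:
Start: pos=(0,0), heading=0, pen down
PU: pen up
FD 4: (0,0) -> (4,0) [heading=0, move]
BK 6: (4,0) -> (-2,0) [heading=0, move]
FD 10: (-2,0) -> (8,0) [heading=0, move]
RT 45: heading 0 -> 315
LT 45: heading 315 -> 0
FD 8: (8,0) -> (16,0) [heading=0, move]
Final: pos=(16,0), heading=0, 0 segment(s) drawn
Waypoints (5 total):
(0, 0)
(4, 0)
(-2, 0)
(8, 0)
(16, 0)

Answer: (0, 0)
(4, 0)
(-2, 0)
(8, 0)
(16, 0)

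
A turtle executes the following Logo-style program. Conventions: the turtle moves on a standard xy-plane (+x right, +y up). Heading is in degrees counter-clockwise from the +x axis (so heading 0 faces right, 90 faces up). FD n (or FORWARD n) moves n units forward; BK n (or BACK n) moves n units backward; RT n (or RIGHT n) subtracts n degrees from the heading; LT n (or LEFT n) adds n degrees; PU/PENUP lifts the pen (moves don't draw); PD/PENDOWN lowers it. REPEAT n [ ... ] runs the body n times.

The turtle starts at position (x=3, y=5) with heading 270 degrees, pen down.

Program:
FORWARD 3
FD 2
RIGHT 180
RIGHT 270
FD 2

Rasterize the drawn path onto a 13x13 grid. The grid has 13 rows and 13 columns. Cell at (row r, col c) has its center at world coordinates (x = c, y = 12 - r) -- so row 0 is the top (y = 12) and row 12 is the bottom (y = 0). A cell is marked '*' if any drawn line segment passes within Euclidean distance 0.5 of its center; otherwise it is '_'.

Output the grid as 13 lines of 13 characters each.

Answer: _____________
_____________
_____________
_____________
_____________
_____________
_____________
___*_________
___*_________
___*_________
___*_________
___*_________
_***_________

Derivation:
Segment 0: (3,5) -> (3,2)
Segment 1: (3,2) -> (3,0)
Segment 2: (3,0) -> (1,-0)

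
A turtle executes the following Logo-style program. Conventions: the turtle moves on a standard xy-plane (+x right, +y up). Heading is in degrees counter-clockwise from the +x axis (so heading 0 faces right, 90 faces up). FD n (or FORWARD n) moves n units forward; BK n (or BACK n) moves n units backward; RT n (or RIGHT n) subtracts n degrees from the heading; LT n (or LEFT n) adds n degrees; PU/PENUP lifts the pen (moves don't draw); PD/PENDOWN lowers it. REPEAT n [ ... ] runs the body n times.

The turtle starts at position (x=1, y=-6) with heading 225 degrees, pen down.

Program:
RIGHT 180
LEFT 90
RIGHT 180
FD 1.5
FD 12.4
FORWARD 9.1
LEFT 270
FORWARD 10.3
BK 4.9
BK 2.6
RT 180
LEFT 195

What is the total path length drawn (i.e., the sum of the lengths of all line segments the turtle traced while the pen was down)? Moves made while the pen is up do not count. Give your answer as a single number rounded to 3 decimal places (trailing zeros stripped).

Answer: 40.8

Derivation:
Executing turtle program step by step:
Start: pos=(1,-6), heading=225, pen down
RT 180: heading 225 -> 45
LT 90: heading 45 -> 135
RT 180: heading 135 -> 315
FD 1.5: (1,-6) -> (2.061,-7.061) [heading=315, draw]
FD 12.4: (2.061,-7.061) -> (10.829,-15.829) [heading=315, draw]
FD 9.1: (10.829,-15.829) -> (17.263,-22.263) [heading=315, draw]
LT 270: heading 315 -> 225
FD 10.3: (17.263,-22.263) -> (9.98,-29.547) [heading=225, draw]
BK 4.9: (9.98,-29.547) -> (13.445,-26.082) [heading=225, draw]
BK 2.6: (13.445,-26.082) -> (15.284,-24.243) [heading=225, draw]
RT 180: heading 225 -> 45
LT 195: heading 45 -> 240
Final: pos=(15.284,-24.243), heading=240, 6 segment(s) drawn

Segment lengths:
  seg 1: (1,-6) -> (2.061,-7.061), length = 1.5
  seg 2: (2.061,-7.061) -> (10.829,-15.829), length = 12.4
  seg 3: (10.829,-15.829) -> (17.263,-22.263), length = 9.1
  seg 4: (17.263,-22.263) -> (9.98,-29.547), length = 10.3
  seg 5: (9.98,-29.547) -> (13.445,-26.082), length = 4.9
  seg 6: (13.445,-26.082) -> (15.284,-24.243), length = 2.6
Total = 40.8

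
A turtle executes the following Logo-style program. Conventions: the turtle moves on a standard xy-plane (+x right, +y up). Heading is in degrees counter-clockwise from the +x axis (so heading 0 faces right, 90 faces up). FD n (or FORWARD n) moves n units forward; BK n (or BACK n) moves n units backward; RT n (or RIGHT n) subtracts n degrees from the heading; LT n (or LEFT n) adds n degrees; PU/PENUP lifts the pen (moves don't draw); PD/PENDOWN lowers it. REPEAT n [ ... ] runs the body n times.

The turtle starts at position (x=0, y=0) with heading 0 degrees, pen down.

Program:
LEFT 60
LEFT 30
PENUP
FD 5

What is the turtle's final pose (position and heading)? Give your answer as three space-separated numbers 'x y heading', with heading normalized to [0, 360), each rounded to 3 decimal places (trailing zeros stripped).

Executing turtle program step by step:
Start: pos=(0,0), heading=0, pen down
LT 60: heading 0 -> 60
LT 30: heading 60 -> 90
PU: pen up
FD 5: (0,0) -> (0,5) [heading=90, move]
Final: pos=(0,5), heading=90, 0 segment(s) drawn

Answer: 0 5 90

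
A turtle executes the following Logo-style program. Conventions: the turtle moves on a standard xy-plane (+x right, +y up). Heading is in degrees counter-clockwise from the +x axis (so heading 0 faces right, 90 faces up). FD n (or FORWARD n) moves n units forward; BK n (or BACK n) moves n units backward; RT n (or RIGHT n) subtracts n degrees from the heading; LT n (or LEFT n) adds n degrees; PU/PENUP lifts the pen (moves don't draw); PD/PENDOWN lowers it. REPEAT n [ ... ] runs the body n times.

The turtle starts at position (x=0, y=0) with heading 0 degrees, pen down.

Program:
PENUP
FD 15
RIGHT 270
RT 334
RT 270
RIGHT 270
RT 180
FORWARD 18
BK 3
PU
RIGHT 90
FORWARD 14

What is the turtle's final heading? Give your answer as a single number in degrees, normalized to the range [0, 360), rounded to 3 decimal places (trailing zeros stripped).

Executing turtle program step by step:
Start: pos=(0,0), heading=0, pen down
PU: pen up
FD 15: (0,0) -> (15,0) [heading=0, move]
RT 270: heading 0 -> 90
RT 334: heading 90 -> 116
RT 270: heading 116 -> 206
RT 270: heading 206 -> 296
RT 180: heading 296 -> 116
FD 18: (15,0) -> (7.109,16.178) [heading=116, move]
BK 3: (7.109,16.178) -> (8.424,13.482) [heading=116, move]
PU: pen up
RT 90: heading 116 -> 26
FD 14: (8.424,13.482) -> (21.008,19.619) [heading=26, move]
Final: pos=(21.008,19.619), heading=26, 0 segment(s) drawn

Answer: 26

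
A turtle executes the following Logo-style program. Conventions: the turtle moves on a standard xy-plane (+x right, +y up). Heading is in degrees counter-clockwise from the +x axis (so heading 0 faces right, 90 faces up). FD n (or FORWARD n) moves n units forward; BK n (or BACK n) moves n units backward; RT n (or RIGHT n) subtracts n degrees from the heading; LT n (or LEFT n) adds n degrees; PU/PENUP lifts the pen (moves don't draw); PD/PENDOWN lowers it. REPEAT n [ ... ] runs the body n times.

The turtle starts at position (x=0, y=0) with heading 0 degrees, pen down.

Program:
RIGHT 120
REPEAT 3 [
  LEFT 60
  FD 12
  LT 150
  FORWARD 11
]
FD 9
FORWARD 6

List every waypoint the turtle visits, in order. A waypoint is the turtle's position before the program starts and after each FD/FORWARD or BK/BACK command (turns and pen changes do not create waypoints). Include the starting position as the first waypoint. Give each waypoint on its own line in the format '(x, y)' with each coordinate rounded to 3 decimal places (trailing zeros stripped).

Answer: (0, 0)
(6, -10.392)
(6, 0.608)
(-4.392, 6.608)
(1.108, -2.919)
(13.108, -2.919)
(3.581, 2.581)
(-4.213, 7.081)
(-9.409, 10.081)

Derivation:
Executing turtle program step by step:
Start: pos=(0,0), heading=0, pen down
RT 120: heading 0 -> 240
REPEAT 3 [
  -- iteration 1/3 --
  LT 60: heading 240 -> 300
  FD 12: (0,0) -> (6,-10.392) [heading=300, draw]
  LT 150: heading 300 -> 90
  FD 11: (6,-10.392) -> (6,0.608) [heading=90, draw]
  -- iteration 2/3 --
  LT 60: heading 90 -> 150
  FD 12: (6,0.608) -> (-4.392,6.608) [heading=150, draw]
  LT 150: heading 150 -> 300
  FD 11: (-4.392,6.608) -> (1.108,-2.919) [heading=300, draw]
  -- iteration 3/3 --
  LT 60: heading 300 -> 0
  FD 12: (1.108,-2.919) -> (13.108,-2.919) [heading=0, draw]
  LT 150: heading 0 -> 150
  FD 11: (13.108,-2.919) -> (3.581,2.581) [heading=150, draw]
]
FD 9: (3.581,2.581) -> (-4.213,7.081) [heading=150, draw]
FD 6: (-4.213,7.081) -> (-9.409,10.081) [heading=150, draw]
Final: pos=(-9.409,10.081), heading=150, 8 segment(s) drawn
Waypoints (9 total):
(0, 0)
(6, -10.392)
(6, 0.608)
(-4.392, 6.608)
(1.108, -2.919)
(13.108, -2.919)
(3.581, 2.581)
(-4.213, 7.081)
(-9.409, 10.081)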